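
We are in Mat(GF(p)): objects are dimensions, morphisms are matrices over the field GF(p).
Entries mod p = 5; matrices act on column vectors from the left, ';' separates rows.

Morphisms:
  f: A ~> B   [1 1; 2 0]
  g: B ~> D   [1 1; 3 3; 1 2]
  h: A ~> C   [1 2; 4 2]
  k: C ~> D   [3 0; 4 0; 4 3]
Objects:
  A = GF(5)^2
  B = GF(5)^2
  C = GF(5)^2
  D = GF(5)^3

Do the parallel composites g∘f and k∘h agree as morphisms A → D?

Answer: DOES NOT COMMUTE

Trace:
1) trace f;g:
  e0=(1,0) f~>(1,2) g~>(3,4,0)
  e1=(0,1) f~>(1,0) g~>(1,3,1)
  composite₁ = [3 1; 4 3; 0 1]
2) trace h;k:
  e0=(1,0) h~>(1,4) k~>(3,4,1)
  e1=(0,1) h~>(2,2) k~>(1,3,4)
  composite₂ = [3 1; 4 3; 1 4]
Equal? NO — does not commute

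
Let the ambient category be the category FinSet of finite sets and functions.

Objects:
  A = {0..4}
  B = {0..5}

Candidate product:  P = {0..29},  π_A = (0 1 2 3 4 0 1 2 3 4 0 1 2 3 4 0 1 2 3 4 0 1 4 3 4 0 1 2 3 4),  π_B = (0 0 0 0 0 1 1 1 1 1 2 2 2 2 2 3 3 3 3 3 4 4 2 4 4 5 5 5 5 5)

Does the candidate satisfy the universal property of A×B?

Answer: NOT A VALID PRODUCT — duplicate pair at indices 14,22

Work:
|A|·|B| = 5·6 = 30;  |P| = 30
Check the pairing map k ↦ (π_A(k), π_B(k)):
  0 : (0,0)
  1 : (1,0)
  2 : (2,0)
  3 : (3,0)
  4 : (4,0)
  5 : (0,1)
  6 : (1,1)
  7 : (2,1)
  8 : (3,1)
  9 : (4,1)
  10 : (0,2)
  11 : (1,2)
  12 : (2,2)
  13 : (3,2)
  14 : (4,2)
  15 : (0,3)
  16 : (1,3)
  17 : (2,3)
  18 : (3,3)
  19 : (4,3)
  20 : (0,4)
  21 : (1,4)
  22 : (4,2)  ✗ repeats pair of k=14
  23 : (3,4)
  24 : (4,4)
  25 : (0,5)
  26 : (1,5)
  27 : (2,5)
  28 : (3,5)
  29 : (4,5)
distinct pairs in image: 29 / 30 needed
  → (4,2) hit at k=14 and k=22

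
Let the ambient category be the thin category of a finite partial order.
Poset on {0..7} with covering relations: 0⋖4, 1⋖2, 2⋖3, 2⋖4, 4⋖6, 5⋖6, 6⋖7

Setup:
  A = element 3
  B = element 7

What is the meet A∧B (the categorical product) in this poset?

Answer: A∧B = 2

Work:
Lower bounds of A=3 and B=7: {1,2}
  1 ≤ 2
  2 ≤ 2
glb = 2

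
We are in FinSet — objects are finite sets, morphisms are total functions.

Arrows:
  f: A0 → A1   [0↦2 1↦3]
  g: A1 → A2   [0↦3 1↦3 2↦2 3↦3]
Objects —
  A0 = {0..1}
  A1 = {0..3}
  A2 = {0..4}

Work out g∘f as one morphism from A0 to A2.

Answer: [0↦2 1↦3]

Trace:
  0 f→2 g→2
  1 f→3 g→3
⟦path⟧: [0↦2 1↦3]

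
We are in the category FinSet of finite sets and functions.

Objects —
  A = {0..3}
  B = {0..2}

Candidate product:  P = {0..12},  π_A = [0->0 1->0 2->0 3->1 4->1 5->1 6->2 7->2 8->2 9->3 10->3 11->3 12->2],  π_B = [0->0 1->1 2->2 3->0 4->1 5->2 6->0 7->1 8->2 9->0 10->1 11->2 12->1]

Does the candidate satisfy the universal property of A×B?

Answer: NOT A VALID PRODUCT — |P|=13 ≠ |A|·|B|=12

Trace:
|A|·|B| = 4·3 = 12;  |P| = 13
  → cardinalities differ; no bijection possible.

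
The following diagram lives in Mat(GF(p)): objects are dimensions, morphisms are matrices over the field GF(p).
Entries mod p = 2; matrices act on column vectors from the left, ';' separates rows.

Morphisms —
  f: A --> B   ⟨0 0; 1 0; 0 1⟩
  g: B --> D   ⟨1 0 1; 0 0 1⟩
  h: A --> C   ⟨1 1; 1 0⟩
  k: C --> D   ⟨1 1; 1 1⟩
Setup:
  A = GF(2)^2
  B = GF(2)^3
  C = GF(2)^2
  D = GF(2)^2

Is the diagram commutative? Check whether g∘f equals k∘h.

Answer: COMMUTES

Work:
Path 1 = f;g:
  e0=(1,0) f-->(0,1,0) g-->(0,0)
  e1=(0,1) f-->(0,0,1) g-->(1,1)
  result₁ = ⟨0 1; 0 1⟩
Path 2 = h;k:
  e0=(1,0) h-->(1,1) k-->(0,0)
  e1=(0,1) h-->(1,0) k-->(1,1)
  result₂ = ⟨0 1; 0 1⟩
Equal? equal; square commutes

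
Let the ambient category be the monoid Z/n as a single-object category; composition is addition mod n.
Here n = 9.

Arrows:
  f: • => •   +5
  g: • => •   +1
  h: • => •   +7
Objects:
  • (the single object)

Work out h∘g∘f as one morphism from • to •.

Answer: +4

Derivation:
  0 +5≡5 +1≡6 +7≡4  (mod 9)
result: +4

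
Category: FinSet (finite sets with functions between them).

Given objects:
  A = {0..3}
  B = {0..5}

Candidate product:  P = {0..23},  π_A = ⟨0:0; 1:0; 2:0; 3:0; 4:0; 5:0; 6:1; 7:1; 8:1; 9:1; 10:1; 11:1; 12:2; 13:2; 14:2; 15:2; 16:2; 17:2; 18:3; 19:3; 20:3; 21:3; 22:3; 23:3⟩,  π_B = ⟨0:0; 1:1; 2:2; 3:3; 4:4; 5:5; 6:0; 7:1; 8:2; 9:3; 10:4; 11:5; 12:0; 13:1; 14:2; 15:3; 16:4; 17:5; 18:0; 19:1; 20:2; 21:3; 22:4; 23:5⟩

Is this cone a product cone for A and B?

Answer: VALID PRODUCT

Work:
|A|·|B| = 4·6 = 24;  |P| = 24
Check the pairing map k ↦ (π_A(k), π_B(k)):
  0 : (0,0)
  1 : (0,1)
  2 : (0,2)
  3 : (0,3)
  4 : (0,4)
  5 : (0,5)
  6 : (1,0)
  7 : (1,1)
  8 : (1,2)
  9 : (1,3)
  10 : (1,4)
  11 : (1,5)
  12 : (2,0)
  13 : (2,1)
  14 : (2,2)
  15 : (2,3)
  16 : (2,4)
  17 : (2,5)
  18 : (3,0)
  19 : (3,1)
  20 : (3,2)
  21 : (3,3)
  22 : (3,4)
  23 : (3,5)
distinct pairs in image: 24 / 24 needed
  → bijection onto A×B; projections well-typed.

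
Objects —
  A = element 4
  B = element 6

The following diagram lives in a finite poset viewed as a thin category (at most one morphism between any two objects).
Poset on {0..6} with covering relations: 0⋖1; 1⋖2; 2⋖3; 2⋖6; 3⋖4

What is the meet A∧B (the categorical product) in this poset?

Lower bounds of A=4 and B=6: {0,1,2}
  0 <= 2
  1 <= 2
  2 <= 2
glb = 2

Answer: A∧B = 2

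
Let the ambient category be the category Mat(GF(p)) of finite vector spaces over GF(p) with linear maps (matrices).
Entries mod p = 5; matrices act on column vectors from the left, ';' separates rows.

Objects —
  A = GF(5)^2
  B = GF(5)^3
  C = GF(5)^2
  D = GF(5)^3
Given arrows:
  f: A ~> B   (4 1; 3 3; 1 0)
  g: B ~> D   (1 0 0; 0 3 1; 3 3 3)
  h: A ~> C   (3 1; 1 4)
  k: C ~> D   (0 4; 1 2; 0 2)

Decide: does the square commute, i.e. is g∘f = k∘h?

Answer: DOES NOT COMMUTE

Trace:
Path 1 = f;g:
  e0=⟨1,0⟩ f~>⟨4,3,1⟩ g~>⟨4,0,4⟩
  e1=⟨0,1⟩ f~>⟨1,3,0⟩ g~>⟨1,4,2⟩
  composite₁ = (4 1; 0 4; 4 2)
Path 2 = h;k:
  e0=⟨1,0⟩ h~>⟨3,1⟩ k~>⟨4,0,2⟩
  e1=⟨0,1⟩ h~>⟨1,4⟩ k~>⟨1,4,3⟩
  composite₂ = (4 1; 0 4; 2 3)
Equal? distinct morphisms ✗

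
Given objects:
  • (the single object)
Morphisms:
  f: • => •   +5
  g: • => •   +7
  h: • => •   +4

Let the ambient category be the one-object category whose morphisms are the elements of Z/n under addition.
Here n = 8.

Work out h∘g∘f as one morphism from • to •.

Answer: +0

Trace:
  0 +5≡5 +7≡4 +4≡0  (mod 8)
result: +0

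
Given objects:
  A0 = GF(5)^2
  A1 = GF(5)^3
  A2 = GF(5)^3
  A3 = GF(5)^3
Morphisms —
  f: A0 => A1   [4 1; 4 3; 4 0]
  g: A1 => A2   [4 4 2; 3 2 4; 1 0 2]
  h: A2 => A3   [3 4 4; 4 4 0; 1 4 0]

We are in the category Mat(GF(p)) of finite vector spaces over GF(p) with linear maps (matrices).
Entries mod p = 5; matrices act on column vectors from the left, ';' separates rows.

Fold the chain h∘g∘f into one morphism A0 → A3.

  e0=[1,0] f=>[4,4,4] g=>[0,1,2] h=>[2,4,4]
  e1=[0,1] f=>[1,3,0] g=>[1,4,1] h=>[3,0,2]
⟦path⟧: [2 3; 4 0; 4 2]

Answer: [2 3; 4 0; 4 2]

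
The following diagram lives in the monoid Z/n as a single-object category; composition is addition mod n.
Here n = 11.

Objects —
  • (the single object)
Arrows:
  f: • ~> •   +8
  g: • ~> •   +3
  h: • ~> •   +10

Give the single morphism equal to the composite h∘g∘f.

  0 +8≡8 +3≡0 +10≡10  (mod 11)
result: +10

Answer: +10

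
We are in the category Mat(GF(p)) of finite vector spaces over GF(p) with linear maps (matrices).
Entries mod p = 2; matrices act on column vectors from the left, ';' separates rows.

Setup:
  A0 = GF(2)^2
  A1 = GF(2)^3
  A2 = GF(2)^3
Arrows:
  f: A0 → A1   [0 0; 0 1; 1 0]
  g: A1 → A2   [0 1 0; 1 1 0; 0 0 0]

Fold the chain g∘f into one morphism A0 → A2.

Answer: [0 1; 0 1; 0 0]

Derivation:
  e0=[1,0] f→[0,0,1] g→[0,0,0]
  e1=[0,1] f→[0,1,0] g→[1,1,0]
⟦path⟧: [0 1; 0 1; 0 0]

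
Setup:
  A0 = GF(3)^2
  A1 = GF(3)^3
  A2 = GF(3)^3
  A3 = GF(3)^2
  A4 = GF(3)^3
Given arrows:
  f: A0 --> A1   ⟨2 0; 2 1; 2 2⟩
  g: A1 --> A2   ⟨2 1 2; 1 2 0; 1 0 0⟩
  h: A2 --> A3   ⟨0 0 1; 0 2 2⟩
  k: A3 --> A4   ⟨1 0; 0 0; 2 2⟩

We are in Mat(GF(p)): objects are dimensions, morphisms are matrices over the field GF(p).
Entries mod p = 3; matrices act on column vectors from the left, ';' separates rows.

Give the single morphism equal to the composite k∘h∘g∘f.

Answer: ⟨2 0; 0 0; 0 2⟩

Work:
  e0=[1,0] f-->[2,2,2] g-->[1,0,2] h-->[2,1] k-->[2,0,0]
  e1=[0,1] f-->[0,1,2] g-->[2,2,0] h-->[0,1] k-->[0,0,2]
⟦path⟧: ⟨2 0; 0 0; 0 2⟩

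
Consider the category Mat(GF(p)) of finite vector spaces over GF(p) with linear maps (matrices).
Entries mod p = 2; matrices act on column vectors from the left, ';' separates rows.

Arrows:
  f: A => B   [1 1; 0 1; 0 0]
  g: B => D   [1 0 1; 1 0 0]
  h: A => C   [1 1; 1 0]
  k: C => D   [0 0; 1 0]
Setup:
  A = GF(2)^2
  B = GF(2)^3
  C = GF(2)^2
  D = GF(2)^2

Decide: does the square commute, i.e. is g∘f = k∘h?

Path 1 = f;g:
  e0=(1,0) f=>(1,0,0) g=>(1,1)
  e1=(0,1) f=>(1,1,0) g=>(1,1)
  ⟦path⟧₁ = [1 1; 1 1]
Path 2 = h;k:
  e0=(1,0) h=>(1,1) k=>(0,1)
  e1=(0,1) h=>(1,0) k=>(0,1)
  ⟦path⟧₂ = [0 0; 1 1]
Equal? distinct morphisms ✗

Answer: DOES NOT COMMUTE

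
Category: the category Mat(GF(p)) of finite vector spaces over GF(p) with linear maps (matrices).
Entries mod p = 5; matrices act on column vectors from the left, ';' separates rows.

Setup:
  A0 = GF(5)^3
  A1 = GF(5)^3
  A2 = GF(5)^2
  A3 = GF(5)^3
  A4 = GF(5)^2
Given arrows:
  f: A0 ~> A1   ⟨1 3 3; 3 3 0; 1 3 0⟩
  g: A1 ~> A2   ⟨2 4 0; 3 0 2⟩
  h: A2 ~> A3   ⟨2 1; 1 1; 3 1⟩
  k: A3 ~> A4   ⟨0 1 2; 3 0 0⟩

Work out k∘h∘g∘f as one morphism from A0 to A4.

Answer: ⟨3 1 4; 4 3 3⟩

Trace:
  e0=⟨1,0,0⟩ f~>⟨1,3,1⟩ g~>⟨4,0⟩ h~>⟨3,4,2⟩ k~>⟨3,4⟩
  e1=⟨0,1,0⟩ f~>⟨3,3,3⟩ g~>⟨3,0⟩ h~>⟨1,3,4⟩ k~>⟨1,3⟩
  e2=⟨0,0,1⟩ f~>⟨3,0,0⟩ g~>⟨1,4⟩ h~>⟨1,0,2⟩ k~>⟨4,3⟩
⟦path⟧: ⟨3 1 4; 4 3 3⟩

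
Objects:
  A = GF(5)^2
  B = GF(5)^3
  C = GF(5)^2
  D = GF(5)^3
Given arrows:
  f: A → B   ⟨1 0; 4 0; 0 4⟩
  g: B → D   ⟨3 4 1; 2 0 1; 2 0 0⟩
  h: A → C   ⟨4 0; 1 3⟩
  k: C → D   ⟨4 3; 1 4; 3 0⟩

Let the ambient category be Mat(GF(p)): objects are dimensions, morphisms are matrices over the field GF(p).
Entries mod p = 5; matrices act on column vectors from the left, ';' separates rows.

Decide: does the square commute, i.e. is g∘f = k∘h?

Answer: DOES NOT COMMUTE

Derivation:
Along f;g (path 1):
  e0=[1,0] f→[1,4,0] g→[4,2,2]
  e1=[0,1] f→[0,0,4] g→[4,4,0]
  composite₁ = ⟨4 4; 2 4; 2 0⟩
Along h;k (path 2):
  e0=[1,0] h→[4,1] k→[4,3,2]
  e1=[0,1] h→[0,3] k→[4,2,0]
  composite₂ = ⟨4 4; 3 2; 2 0⟩
Equal? differ; not commutative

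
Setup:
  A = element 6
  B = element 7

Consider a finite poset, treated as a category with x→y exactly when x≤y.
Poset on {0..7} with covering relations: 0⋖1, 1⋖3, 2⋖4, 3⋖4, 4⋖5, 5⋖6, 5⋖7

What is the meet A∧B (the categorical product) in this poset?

Answer: A∧B = 5

Work:
Lower bounds of A=6 and B=7: {0,1,2,3,4,5}
  0 ≤ 5
  1 ≤ 5
  2 ≤ 5
  3 ≤ 5
  4 ≤ 5
  5 ≤ 5
glb = 5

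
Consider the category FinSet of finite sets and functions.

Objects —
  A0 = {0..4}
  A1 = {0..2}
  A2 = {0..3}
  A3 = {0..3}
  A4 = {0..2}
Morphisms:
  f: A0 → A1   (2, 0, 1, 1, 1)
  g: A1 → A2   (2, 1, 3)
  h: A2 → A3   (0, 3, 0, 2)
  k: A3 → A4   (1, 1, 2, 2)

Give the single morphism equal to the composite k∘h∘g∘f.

Answer: (2, 1, 2, 2, 2)

Work:
  0 f→2 g→3 h→2 k→2
  1 f→0 g→2 h→0 k→1
  2 f→1 g→1 h→3 k→2
  3 f→1 g→1 h→3 k→2
  4 f→1 g→1 h→3 k→2
⟦path⟧: (2, 1, 2, 2, 2)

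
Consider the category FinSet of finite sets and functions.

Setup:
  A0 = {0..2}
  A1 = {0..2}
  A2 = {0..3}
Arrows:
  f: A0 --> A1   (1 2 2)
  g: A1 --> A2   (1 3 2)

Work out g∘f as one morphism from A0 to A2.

  0 f-->1 g-->3
  1 f-->2 g-->2
  2 f-->2 g-->2
⟦path⟧: (3 2 2)

Answer: (3 2 2)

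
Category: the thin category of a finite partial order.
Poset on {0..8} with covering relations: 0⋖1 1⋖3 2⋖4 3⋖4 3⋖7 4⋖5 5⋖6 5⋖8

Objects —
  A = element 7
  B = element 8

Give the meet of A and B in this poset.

Lower bounds of A=7 and B=8: {0,1,3}
  0 ≤ 3
  1 ≤ 3
  3 ≤ 3
glb = 3

Answer: A∧B = 3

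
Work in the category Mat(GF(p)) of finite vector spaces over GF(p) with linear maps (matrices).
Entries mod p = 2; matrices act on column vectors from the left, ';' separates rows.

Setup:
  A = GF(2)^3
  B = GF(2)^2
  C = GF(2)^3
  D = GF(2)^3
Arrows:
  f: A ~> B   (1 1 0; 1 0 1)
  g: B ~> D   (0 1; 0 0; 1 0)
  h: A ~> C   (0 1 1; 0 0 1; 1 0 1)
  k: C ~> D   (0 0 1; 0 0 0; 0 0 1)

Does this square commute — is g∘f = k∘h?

Answer: DOES NOT COMMUTE

Trace:
1) trace f;g:
  e0=[1,0,0] f~>[1,1] g~>[1,0,1]
  e1=[0,1,0] f~>[1,0] g~>[0,0,1]
  e2=[0,0,1] f~>[0,1] g~>[1,0,0]
  result₁ = (1 0 1; 0 0 0; 1 1 0)
2) trace h;k:
  e0=[1,0,0] h~>[0,0,1] k~>[1,0,1]
  e1=[0,1,0] h~>[1,0,0] k~>[0,0,0]
  e2=[0,0,1] h~>[1,1,1] k~>[1,0,1]
  result₂ = (1 0 1; 0 0 0; 1 0 1)
Equal? NO — does not commute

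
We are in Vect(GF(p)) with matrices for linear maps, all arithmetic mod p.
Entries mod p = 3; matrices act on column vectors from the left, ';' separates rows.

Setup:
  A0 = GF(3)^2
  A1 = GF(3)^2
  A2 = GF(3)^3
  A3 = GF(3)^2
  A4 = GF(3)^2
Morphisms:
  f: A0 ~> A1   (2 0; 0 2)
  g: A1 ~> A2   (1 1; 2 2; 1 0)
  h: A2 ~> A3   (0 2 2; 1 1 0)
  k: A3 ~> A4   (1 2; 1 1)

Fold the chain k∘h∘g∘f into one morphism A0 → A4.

Answer: (0 2; 0 2)

Work:
  e0=(1,0) f~>(2,0) g~>(2,1,2) h~>(0,0) k~>(0,0)
  e1=(0,1) f~>(0,2) g~>(2,1,0) h~>(2,0) k~>(2,2)
⟦path⟧: (0 2; 0 2)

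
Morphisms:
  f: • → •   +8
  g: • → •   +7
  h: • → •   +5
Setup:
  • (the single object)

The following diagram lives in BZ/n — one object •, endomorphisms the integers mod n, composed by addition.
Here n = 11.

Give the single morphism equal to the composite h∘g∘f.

  0 +8≡8 +7≡4 +5≡9  (mod 11)
composite: +9

Answer: +9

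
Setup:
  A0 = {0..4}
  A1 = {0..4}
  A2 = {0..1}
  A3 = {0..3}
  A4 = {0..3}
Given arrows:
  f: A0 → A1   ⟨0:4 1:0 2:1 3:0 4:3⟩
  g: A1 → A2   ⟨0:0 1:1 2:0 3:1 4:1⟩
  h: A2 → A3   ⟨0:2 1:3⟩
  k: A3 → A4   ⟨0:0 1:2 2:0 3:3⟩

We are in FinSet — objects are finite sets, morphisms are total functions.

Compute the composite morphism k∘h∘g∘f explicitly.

  0 f→4 g→1 h→3 k→3
  1 f→0 g→0 h→2 k→0
  2 f→1 g→1 h→3 k→3
  3 f→0 g→0 h→2 k→0
  4 f→3 g→1 h→3 k→3
result: ⟨0:3 1:0 2:3 3:0 4:3⟩

Answer: ⟨0:3 1:0 2:3 3:0 4:3⟩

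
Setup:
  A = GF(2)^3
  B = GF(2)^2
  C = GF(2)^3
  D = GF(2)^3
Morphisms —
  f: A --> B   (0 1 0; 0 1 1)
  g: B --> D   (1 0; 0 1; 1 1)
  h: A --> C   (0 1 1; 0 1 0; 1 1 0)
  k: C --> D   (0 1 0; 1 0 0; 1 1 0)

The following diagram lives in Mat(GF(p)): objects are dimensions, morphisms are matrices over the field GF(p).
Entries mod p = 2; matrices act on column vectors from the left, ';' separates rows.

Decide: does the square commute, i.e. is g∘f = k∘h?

Answer: COMMUTES

Derivation:
Along f;g (path 1):
  e0=⟨1,0,0⟩ f-->⟨0,0⟩ g-->⟨0,0,0⟩
  e1=⟨0,1,0⟩ f-->⟨1,1⟩ g-->⟨1,1,0⟩
  e2=⟨0,0,1⟩ f-->⟨0,1⟩ g-->⟨0,1,1⟩
  composite₁ = (0 1 0; 0 1 1; 0 0 1)
Along h;k (path 2):
  e0=⟨1,0,0⟩ h-->⟨0,0,1⟩ k-->⟨0,0,0⟩
  e1=⟨0,1,0⟩ h-->⟨1,1,1⟩ k-->⟨1,1,0⟩
  e2=⟨0,0,1⟩ h-->⟨1,0,0⟩ k-->⟨0,1,1⟩
  composite₂ = (0 1 0; 0 1 1; 0 0 1)
Equal? equal; square commutes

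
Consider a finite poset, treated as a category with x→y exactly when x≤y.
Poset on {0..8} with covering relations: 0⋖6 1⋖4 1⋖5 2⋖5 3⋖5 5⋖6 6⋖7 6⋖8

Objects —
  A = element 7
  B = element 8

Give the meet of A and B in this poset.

Common predecessors of 7,8: {0,1,2,3,5,6}
  0 <= 6
  1 <= 6
  2 <= 6
  3 <= 6
  5 <= 6
  6 <= 6
glb = 6

Answer: A∧B = 6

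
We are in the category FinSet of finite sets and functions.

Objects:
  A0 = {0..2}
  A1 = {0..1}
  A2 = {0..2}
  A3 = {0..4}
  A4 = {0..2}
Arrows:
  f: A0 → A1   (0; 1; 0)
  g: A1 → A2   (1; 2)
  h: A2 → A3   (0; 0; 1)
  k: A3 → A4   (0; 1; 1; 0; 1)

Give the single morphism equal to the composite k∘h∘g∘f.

  0 f→0 g→1 h→0 k→0
  1 f→1 g→2 h→1 k→1
  2 f→0 g→1 h→0 k→0
composite: (0; 1; 0)

Answer: (0; 1; 0)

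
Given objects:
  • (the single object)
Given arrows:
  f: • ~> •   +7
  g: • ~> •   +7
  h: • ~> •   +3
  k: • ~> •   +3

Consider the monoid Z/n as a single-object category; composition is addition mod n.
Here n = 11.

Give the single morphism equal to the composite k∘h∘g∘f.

  0 +7≡7 +7≡3 +3≡6 +3≡9  (mod 11)
⟦path⟧: +9

Answer: +9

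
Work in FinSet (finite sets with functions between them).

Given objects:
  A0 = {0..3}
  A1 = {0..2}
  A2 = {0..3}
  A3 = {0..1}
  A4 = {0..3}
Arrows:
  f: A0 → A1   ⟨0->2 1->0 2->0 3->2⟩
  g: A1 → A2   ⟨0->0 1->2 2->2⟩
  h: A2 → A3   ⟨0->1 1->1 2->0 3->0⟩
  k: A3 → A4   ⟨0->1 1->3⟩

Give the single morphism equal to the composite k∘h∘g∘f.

Answer: ⟨0->1 1->3 2->3 3->1⟩

Work:
  0 f→2 g→2 h→0 k→1
  1 f→0 g→0 h→1 k→3
  2 f→0 g→0 h→1 k→3
  3 f→2 g→2 h→0 k→1
⟦path⟧: ⟨0->1 1->3 2->3 3->1⟩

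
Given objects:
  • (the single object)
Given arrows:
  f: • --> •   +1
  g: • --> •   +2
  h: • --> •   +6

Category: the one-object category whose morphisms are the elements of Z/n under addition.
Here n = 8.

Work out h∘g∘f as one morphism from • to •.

Answer: +1

Derivation:
  0 +1≡1 +2≡3 +6≡1  (mod 8)
result: +1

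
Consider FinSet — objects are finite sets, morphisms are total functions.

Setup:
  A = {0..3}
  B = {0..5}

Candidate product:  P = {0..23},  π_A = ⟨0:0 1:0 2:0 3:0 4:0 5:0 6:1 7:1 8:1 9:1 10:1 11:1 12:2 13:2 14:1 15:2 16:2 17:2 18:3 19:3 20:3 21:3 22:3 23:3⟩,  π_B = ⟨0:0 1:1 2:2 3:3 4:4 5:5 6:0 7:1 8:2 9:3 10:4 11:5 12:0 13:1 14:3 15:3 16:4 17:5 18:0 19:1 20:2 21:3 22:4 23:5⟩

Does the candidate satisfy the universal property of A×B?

|A|·|B| = 4·6 = 24;  |P| = 24
Check the pairing map k ↦ (π_A(k), π_B(k)):
  0 : (0,0)
  1 : (0,1)
  2 : (0,2)
  3 : (0,3)
  4 : (0,4)
  5 : (0,5)
  6 : (1,0)
  7 : (1,1)
  8 : (1,2)
  9 : (1,3)
  10 : (1,4)
  11 : (1,5)
  12 : (2,0)
  13 : (2,1)
  14 : (1,3)  ✗ repeats pair of k=9
  15 : (2,3)
  16 : (2,4)
  17 : (2,5)
  18 : (3,0)
  19 : (3,1)
  20 : (3,2)
  21 : (3,3)
  22 : (3,4)
  23 : (3,5)
distinct pairs in image: 23 / 24 needed
  → (1,3) hit at k=9 and k=14

Answer: NOT A VALID PRODUCT — duplicate pair at indices 9,14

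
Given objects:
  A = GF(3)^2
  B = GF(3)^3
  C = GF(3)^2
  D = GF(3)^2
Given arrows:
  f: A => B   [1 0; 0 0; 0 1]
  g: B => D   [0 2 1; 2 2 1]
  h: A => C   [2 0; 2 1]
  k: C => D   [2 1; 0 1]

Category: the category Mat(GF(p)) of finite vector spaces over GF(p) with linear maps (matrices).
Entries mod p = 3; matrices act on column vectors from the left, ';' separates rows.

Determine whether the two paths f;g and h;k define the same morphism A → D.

Path 1 = f;g:
  e0=(1,0) f=>(1,0,0) g=>(0,2)
  e1=(0,1) f=>(0,0,1) g=>(1,1)
  result₁ = [0 1; 2 1]
Path 2 = h;k:
  e0=(1,0) h=>(2,2) k=>(0,2)
  e1=(0,1) h=>(0,1) k=>(1,1)
  result₂ = [0 1; 2 1]
Equal? equal; square commutes

Answer: COMMUTES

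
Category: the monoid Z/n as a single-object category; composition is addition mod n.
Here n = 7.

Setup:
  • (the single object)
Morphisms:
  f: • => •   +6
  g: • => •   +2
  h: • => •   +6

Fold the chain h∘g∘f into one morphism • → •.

Answer: +0

Work:
  0 +6≡6 +2≡1 +6≡0  (mod 7)
⟦path⟧: +0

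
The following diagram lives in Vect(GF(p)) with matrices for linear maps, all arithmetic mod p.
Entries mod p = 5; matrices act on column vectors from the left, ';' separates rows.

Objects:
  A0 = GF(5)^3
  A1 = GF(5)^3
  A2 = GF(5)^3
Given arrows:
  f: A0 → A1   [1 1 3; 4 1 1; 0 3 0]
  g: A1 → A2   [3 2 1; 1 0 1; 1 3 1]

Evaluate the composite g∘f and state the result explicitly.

Answer: [1 3 1; 1 4 3; 3 2 1]

Work:
  e0=(1,0,0) f→(1,4,0) g→(1,1,3)
  e1=(0,1,0) f→(1,1,3) g→(3,4,2)
  e2=(0,0,1) f→(3,1,0) g→(1,3,1)
⟦path⟧: [1 3 1; 1 4 3; 3 2 1]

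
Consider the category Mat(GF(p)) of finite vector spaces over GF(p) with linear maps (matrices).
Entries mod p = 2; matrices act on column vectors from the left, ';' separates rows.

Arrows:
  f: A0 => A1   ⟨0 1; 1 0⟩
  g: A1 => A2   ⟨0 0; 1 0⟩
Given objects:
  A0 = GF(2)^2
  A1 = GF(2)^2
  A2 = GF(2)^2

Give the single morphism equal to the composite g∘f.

  e0=⟨1,0⟩ f=>⟨0,1⟩ g=>⟨0,0⟩
  e1=⟨0,1⟩ f=>⟨1,0⟩ g=>⟨0,1⟩
composite: ⟨0 0; 0 1⟩

Answer: ⟨0 0; 0 1⟩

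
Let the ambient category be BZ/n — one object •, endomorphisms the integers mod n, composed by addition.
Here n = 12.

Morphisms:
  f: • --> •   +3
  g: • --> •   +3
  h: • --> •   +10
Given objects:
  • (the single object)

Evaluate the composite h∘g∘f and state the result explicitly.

Answer: +4

Trace:
  0 +3≡3 +3≡6 +10≡4  (mod 12)
composite: +4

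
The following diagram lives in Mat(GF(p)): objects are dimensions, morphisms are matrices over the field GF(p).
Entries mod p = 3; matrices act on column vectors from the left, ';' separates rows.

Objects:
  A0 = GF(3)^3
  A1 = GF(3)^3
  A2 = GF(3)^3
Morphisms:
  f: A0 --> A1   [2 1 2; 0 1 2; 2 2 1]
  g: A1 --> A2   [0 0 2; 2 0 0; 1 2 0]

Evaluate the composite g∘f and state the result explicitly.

Answer: [1 1 2; 1 2 1; 2 0 0]

Derivation:
  e0=(1,0,0) f-->(2,0,2) g-->(1,1,2)
  e1=(0,1,0) f-->(1,1,2) g-->(1,2,0)
  e2=(0,0,1) f-->(2,2,1) g-->(2,1,0)
result: [1 1 2; 1 2 1; 2 0 0]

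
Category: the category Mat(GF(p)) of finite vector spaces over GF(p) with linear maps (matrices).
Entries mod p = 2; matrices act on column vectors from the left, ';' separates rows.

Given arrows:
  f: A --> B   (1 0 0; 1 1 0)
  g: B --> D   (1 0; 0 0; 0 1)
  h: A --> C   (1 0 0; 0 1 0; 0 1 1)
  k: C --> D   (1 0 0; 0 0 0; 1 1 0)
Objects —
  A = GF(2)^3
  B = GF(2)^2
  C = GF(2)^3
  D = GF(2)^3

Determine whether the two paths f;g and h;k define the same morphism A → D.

Answer: COMMUTES

Work:
1) trace f;g:
  e0=⟨1,0,0⟩ f-->⟨1,1⟩ g-->⟨1,0,1⟩
  e1=⟨0,1,0⟩ f-->⟨0,1⟩ g-->⟨0,0,1⟩
  e2=⟨0,0,1⟩ f-->⟨0,0⟩ g-->⟨0,0,0⟩
  result₁ = (1 0 0; 0 0 0; 1 1 0)
2) trace h;k:
  e0=⟨1,0,0⟩ h-->⟨1,0,0⟩ k-->⟨1,0,1⟩
  e1=⟨0,1,0⟩ h-->⟨0,1,1⟩ k-->⟨0,0,1⟩
  e2=⟨0,0,1⟩ h-->⟨0,0,1⟩ k-->⟨0,0,0⟩
  result₂ = (1 0 0; 0 0 0; 1 1 0)
Equal? YES — commutes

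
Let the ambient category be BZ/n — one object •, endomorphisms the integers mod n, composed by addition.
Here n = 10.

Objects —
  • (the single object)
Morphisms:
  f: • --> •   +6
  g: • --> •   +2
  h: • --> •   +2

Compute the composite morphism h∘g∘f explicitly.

Answer: +0

Work:
  0 +6≡6 +2≡8 +2≡0  (mod 10)
⟦path⟧: +0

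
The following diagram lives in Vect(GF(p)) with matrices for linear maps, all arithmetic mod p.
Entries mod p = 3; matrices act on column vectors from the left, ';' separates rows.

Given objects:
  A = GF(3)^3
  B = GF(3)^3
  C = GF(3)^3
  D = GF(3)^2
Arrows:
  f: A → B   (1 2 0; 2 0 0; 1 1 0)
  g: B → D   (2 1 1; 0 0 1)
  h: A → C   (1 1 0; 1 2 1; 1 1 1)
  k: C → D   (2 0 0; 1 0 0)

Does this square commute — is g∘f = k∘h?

Answer: COMMUTES

Derivation:
Path 1 = f;g:
  e0=[1,0,0] f→[1,2,1] g→[2,1]
  e1=[0,1,0] f→[2,0,1] g→[2,1]
  e2=[0,0,1] f→[0,0,0] g→[0,0]
  result₁ = (2 2 0; 1 1 0)
Path 2 = h;k:
  e0=[1,0,0] h→[1,1,1] k→[2,1]
  e1=[0,1,0] h→[1,2,1] k→[2,1]
  e2=[0,0,1] h→[0,1,1] k→[0,0]
  result₂ = (2 2 0; 1 1 0)
Equal? same morphism ✓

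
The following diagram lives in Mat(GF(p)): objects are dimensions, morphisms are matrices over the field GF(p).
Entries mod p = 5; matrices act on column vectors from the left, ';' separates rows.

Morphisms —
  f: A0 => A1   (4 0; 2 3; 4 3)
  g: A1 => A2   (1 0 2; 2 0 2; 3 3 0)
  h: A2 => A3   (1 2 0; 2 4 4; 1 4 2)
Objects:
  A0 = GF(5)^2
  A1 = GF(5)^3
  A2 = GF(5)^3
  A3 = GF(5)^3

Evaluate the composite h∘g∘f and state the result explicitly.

  e0=[1,0] f=>[4,2,4] g=>[2,1,3] h=>[4,0,2]
  e1=[0,1] f=>[0,3,3] g=>[1,1,4] h=>[3,2,3]
composite: (4 3; 0 2; 2 3)

Answer: (4 3; 0 2; 2 3)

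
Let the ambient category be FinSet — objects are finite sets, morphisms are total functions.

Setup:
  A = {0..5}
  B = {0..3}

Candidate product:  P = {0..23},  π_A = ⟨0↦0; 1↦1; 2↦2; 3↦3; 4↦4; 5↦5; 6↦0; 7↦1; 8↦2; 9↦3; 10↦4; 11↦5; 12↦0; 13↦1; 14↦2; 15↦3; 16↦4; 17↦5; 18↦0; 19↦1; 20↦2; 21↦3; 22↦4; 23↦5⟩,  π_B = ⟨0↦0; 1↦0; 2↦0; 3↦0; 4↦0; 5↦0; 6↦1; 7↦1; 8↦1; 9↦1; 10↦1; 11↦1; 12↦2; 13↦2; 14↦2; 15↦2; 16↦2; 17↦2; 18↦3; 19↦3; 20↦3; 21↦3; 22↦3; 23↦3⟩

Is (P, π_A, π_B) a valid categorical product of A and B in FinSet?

|A|·|B| = 6·4 = 24;  |P| = 24
Check the pairing map k ↦ (π_A(k), π_B(k)):
  0 ↦ (0,0)
  1 ↦ (1,0)
  2 ↦ (2,0)
  3 ↦ (3,0)
  4 ↦ (4,0)
  5 ↦ (5,0)
  6 ↦ (0,1)
  7 ↦ (1,1)
  8 ↦ (2,1)
  9 ↦ (3,1)
  10 ↦ (4,1)
  11 ↦ (5,1)
  12 ↦ (0,2)
  13 ↦ (1,2)
  14 ↦ (2,2)
  15 ↦ (3,2)
  16 ↦ (4,2)
  17 ↦ (5,2)
  18 ↦ (0,3)
  19 ↦ (1,3)
  20 ↦ (2,3)
  21 ↦ (3,3)
  22 ↦ (4,3)
  23 ↦ (5,3)
distinct pairs in image: 24 / 24 needed
  → bijection onto A×B; projections well-typed.

Answer: VALID PRODUCT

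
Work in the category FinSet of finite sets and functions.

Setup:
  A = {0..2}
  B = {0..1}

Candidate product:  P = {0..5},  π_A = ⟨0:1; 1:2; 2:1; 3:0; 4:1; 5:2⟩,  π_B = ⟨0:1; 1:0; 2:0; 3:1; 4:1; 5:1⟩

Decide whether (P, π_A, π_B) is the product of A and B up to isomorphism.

|A|·|B| = 3·2 = 6;  |P| = 6
Check the pairing map k ↦ (π_A(k), π_B(k)):
  0 : (1,1)
  1 : (2,0)
  2 : (1,0)
  3 : (0,1)
  4 : (1,1)  ✗ repeats pair of k=0
  5 : (2,1)
distinct pairs in image: 5 / 6 needed
  → (1,1) hit at k=0 and k=4

Answer: NOT A VALID PRODUCT — duplicate pair at indices 4,0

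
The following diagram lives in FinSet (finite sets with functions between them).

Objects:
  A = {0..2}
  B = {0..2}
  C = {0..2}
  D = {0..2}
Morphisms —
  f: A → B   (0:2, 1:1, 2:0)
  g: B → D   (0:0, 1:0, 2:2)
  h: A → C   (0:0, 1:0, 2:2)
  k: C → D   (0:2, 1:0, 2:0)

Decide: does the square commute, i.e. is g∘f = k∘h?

Answer: DOES NOT COMMUTE

Derivation:
1) trace f;g:
  0 f→2 g→2
  1 f→1 g→0
  2 f→0 g→0
  ⟦path⟧₁ = (0:2, 1:0, 2:0)
2) trace h;k:
  0 h→0 k→2
  1 h→0 k→2
  2 h→2 k→0
  ⟦path⟧₂ = (0:2, 1:2, 2:0)
Equal? differ; not commutative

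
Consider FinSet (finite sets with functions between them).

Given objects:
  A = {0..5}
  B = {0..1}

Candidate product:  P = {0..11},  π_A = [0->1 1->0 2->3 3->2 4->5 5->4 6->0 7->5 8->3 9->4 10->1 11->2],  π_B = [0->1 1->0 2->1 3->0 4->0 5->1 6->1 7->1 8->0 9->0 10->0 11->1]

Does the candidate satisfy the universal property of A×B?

Answer: VALID PRODUCT

Trace:
|A|·|B| = 6·2 = 12;  |P| = 12
Check the pairing map k ↦ (π_A(k), π_B(k)):
  0 -> (1,1)
  1 -> (0,0)
  2 -> (3,1)
  3 -> (2,0)
  4 -> (5,0)
  5 -> (4,1)
  6 -> (0,1)
  7 -> (5,1)
  8 -> (3,0)
  9 -> (4,0)
  10 -> (1,0)
  11 -> (2,1)
distinct pairs in image: 12 / 12 needed
  → bijection onto A×B; projections well-typed.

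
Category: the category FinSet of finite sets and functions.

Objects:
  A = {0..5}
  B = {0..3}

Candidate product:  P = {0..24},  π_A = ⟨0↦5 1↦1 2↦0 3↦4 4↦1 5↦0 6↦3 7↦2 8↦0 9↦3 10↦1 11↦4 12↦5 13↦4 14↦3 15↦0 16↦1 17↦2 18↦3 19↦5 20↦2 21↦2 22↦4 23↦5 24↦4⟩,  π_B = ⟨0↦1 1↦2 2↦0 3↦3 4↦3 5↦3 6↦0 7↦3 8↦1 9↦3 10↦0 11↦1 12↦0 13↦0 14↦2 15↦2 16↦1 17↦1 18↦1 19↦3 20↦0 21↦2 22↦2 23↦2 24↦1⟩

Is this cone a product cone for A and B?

Answer: NOT A VALID PRODUCT — |P|=25 ≠ |A|·|B|=24

Trace:
|A|·|B| = 6·4 = 24;  |P| = 25
  → cardinalities differ; no bijection possible.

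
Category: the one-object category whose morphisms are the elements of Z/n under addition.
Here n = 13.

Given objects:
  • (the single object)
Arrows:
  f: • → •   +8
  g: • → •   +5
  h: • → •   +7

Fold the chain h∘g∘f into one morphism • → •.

Answer: +7

Trace:
  0 +8≡8 +5≡0 +7≡7  (mod 13)
⟦path⟧: +7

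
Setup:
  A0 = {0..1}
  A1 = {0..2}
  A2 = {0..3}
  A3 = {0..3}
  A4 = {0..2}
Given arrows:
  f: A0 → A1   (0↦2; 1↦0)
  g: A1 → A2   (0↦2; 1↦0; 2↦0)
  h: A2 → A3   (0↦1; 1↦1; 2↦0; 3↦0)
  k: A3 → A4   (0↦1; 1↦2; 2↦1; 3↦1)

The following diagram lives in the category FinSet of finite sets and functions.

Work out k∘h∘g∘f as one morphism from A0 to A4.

Answer: (0↦2; 1↦1)

Derivation:
  0 f→2 g→0 h→1 k→2
  1 f→0 g→2 h→0 k→1
composite: (0↦2; 1↦1)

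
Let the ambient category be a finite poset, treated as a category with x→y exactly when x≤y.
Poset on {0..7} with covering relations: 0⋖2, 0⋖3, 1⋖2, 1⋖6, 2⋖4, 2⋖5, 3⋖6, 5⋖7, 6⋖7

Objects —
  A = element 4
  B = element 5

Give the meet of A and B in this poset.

Answer: A∧B = 2

Trace:
Lower bounds of A=4 and B=5: {0,1,2}
  0 ≤ 2
  1 ≤ 2
  2 ≤ 2
glb = 2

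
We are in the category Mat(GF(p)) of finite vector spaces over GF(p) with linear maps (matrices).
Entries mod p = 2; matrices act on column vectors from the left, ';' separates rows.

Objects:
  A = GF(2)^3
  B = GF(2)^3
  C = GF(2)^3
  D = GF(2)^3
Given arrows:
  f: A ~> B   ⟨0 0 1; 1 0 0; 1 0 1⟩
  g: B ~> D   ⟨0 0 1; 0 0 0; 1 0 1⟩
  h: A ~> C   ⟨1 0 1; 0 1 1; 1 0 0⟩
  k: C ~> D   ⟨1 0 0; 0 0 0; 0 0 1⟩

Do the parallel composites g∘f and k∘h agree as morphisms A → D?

Along f;g (path 1):
  e0=⟨1,0,0⟩ f~>⟨0,1,1⟩ g~>⟨1,0,1⟩
  e1=⟨0,1,0⟩ f~>⟨0,0,0⟩ g~>⟨0,0,0⟩
  e2=⟨0,0,1⟩ f~>⟨1,0,1⟩ g~>⟨1,0,0⟩
  composite₁ = ⟨1 0 1; 0 0 0; 1 0 0⟩
Along h;k (path 2):
  e0=⟨1,0,0⟩ h~>⟨1,0,1⟩ k~>⟨1,0,1⟩
  e1=⟨0,1,0⟩ h~>⟨0,1,0⟩ k~>⟨0,0,0⟩
  e2=⟨0,0,1⟩ h~>⟨1,1,0⟩ k~>⟨1,0,0⟩
  composite₂ = ⟨1 0 1; 0 0 0; 1 0 0⟩
Equal? YES — commutes

Answer: COMMUTES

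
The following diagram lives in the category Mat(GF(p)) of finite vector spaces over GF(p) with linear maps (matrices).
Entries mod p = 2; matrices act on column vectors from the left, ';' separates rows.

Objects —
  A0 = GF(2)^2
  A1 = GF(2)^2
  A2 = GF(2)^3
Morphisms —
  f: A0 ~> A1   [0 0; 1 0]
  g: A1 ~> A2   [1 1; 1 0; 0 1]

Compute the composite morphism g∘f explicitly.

  e0=(1,0) f~>(0,1) g~>(1,0,1)
  e1=(0,1) f~>(0,0) g~>(0,0,0)
result: [1 0; 0 0; 1 0]

Answer: [1 0; 0 0; 1 0]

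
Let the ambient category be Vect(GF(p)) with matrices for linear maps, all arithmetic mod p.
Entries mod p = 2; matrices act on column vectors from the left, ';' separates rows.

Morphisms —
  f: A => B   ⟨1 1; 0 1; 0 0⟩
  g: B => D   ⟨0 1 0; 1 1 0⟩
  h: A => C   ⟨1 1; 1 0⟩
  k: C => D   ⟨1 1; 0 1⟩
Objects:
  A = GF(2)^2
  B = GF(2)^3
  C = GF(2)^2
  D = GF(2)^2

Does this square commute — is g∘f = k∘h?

Path 1 = f;g:
  e0=(1,0) f=>(1,0,0) g=>(0,1)
  e1=(0,1) f=>(1,1,0) g=>(1,0)
  composite₁ = ⟨0 1; 1 0⟩
Path 2 = h;k:
  e0=(1,0) h=>(1,1) k=>(0,1)
  e1=(0,1) h=>(1,0) k=>(1,0)
  composite₂ = ⟨0 1; 1 0⟩
Equal? same morphism ✓

Answer: COMMUTES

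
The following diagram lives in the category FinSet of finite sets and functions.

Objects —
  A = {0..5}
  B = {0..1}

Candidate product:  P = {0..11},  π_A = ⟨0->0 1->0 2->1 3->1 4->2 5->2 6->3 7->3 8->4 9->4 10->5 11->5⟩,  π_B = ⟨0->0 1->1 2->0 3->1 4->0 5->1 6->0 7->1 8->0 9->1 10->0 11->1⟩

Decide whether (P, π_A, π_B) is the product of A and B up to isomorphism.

Answer: VALID PRODUCT

Derivation:
|A|·|B| = 6·2 = 12;  |P| = 12
Check the pairing map k ↦ (π_A(k), π_B(k)):
  0 -> (0,0)
  1 -> (0,1)
  2 -> (1,0)
  3 -> (1,1)
  4 -> (2,0)
  5 -> (2,1)
  6 -> (3,0)
  7 -> (3,1)
  8 -> (4,0)
  9 -> (4,1)
  10 -> (5,0)
  11 -> (5,1)
distinct pairs in image: 12 / 12 needed
  → bijection onto A×B; projections well-typed.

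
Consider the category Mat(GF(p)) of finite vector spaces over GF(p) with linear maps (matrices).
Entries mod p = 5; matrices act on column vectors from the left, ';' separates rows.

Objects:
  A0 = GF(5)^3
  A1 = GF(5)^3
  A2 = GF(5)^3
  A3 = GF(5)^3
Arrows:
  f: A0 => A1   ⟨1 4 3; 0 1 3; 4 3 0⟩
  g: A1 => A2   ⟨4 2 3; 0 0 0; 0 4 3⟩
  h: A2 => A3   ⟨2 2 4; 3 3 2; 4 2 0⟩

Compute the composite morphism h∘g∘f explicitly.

  e0=[1,0,0] f=>[1,0,4] g=>[1,0,2] h=>[0,2,4]
  e1=[0,1,0] f=>[4,1,3] g=>[2,0,3] h=>[1,2,3]
  e2=[0,0,1] f=>[3,3,0] g=>[3,0,2] h=>[4,3,2]
composite: ⟨0 1 4; 2 2 3; 4 3 2⟩

Answer: ⟨0 1 4; 2 2 3; 4 3 2⟩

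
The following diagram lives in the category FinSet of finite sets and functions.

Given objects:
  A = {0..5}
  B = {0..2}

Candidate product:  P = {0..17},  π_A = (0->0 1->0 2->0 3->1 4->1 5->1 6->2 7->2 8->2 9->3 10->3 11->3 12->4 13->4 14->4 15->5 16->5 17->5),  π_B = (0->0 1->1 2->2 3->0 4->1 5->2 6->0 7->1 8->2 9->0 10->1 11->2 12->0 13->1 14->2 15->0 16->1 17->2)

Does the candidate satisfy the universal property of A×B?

|A|·|B| = 6·3 = 18;  |P| = 18
Check the pairing map k ↦ (π_A(k), π_B(k)):
  0 -> (0,0)
  1 -> (0,1)
  2 -> (0,2)
  3 -> (1,0)
  4 -> (1,1)
  5 -> (1,2)
  6 -> (2,0)
  7 -> (2,1)
  8 -> (2,2)
  9 -> (3,0)
  10 -> (3,1)
  11 -> (3,2)
  12 -> (4,0)
  13 -> (4,1)
  14 -> (4,2)
  15 -> (5,0)
  16 -> (5,1)
  17 -> (5,2)
distinct pairs in image: 18 / 18 needed
  → bijection onto A×B; projections well-typed.

Answer: VALID PRODUCT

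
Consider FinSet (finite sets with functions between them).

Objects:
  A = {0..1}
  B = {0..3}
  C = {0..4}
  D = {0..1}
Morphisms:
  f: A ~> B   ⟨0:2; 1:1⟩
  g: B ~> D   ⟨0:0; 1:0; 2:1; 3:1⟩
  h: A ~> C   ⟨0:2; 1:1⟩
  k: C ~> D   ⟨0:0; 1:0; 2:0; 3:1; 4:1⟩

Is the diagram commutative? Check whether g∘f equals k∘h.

Path 1 = f;g:
  0 f~>2 g~>1
  1 f~>1 g~>0
  composite₁ = ⟨0:1; 1:0⟩
Path 2 = h;k:
  0 h~>2 k~>0
  1 h~>1 k~>0
  composite₂ = ⟨0:0; 1:0⟩
Equal? distinct morphisms ✗

Answer: DOES NOT COMMUTE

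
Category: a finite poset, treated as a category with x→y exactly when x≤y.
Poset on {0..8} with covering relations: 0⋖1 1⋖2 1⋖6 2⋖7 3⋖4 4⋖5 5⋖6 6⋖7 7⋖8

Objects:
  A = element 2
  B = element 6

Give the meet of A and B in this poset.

Answer: A∧B = 1

Work:
{x : x<=A ∧ x<=B} = {0,1}  (A=2, B=6)
  0 <= 1
  1 <= 1
glb = 1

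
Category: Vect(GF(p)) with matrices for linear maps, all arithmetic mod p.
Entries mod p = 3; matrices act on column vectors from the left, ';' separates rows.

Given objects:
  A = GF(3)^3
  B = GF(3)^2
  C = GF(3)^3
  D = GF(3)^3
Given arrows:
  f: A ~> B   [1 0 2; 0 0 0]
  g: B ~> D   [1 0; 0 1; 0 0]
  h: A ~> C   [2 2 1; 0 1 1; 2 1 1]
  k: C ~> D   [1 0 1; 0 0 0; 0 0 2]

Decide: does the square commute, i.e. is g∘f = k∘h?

Answer: DOES NOT COMMUTE

Derivation:
1) trace f;g:
  e0=(1,0,0) f~>(1,0) g~>(1,0,0)
  e1=(0,1,0) f~>(0,0) g~>(0,0,0)
  e2=(0,0,1) f~>(2,0) g~>(2,0,0)
  ⟦path⟧₁ = [1 0 2; 0 0 0; 0 0 0]
2) trace h;k:
  e0=(1,0,0) h~>(2,0,2) k~>(1,0,1)
  e1=(0,1,0) h~>(2,1,1) k~>(0,0,2)
  e2=(0,0,1) h~>(1,1,1) k~>(2,0,2)
  ⟦path⟧₂ = [1 0 2; 0 0 0; 1 2 2]
Equal? differ; not commutative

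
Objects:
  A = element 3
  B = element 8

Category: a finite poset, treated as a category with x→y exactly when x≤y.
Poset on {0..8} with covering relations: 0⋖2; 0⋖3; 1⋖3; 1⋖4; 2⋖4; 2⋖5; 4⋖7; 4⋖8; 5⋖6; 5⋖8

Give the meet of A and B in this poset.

{x : x<=A ∧ x<=B} = {0,1}  (A=3, B=8)
  maximal lower bounds 0 and 1 are incomparable: neither 0<=1 nor 1<=0
→ no greatest lower bound exists

Answer: NO MEET EXISTS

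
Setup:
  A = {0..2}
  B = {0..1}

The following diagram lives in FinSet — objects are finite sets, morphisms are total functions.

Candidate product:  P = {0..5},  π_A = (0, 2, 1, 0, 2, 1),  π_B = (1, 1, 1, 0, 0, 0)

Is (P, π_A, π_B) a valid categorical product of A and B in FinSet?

Answer: VALID PRODUCT

Trace:
|A|·|B| = 3·2 = 6;  |P| = 6
Check the pairing map k ↦ (π_A(k), π_B(k)):
  0 : (0,1)
  1 : (2,1)
  2 : (1,1)
  3 : (0,0)
  4 : (2,0)
  5 : (1,0)
distinct pairs in image: 6 / 6 needed
  → bijection onto A×B; projections well-typed.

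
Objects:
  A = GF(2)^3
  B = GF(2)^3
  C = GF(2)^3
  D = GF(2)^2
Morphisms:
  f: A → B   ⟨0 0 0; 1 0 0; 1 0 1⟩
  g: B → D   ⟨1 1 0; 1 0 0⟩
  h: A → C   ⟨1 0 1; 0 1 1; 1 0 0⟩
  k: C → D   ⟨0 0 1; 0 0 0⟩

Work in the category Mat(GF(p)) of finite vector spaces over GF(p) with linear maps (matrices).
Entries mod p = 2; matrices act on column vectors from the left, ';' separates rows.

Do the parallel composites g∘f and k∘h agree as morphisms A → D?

Answer: COMMUTES

Trace:
Along f;g (path 1):
  e0=(1,0,0) f→(0,1,1) g→(1,0)
  e1=(0,1,0) f→(0,0,0) g→(0,0)
  e2=(0,0,1) f→(0,0,1) g→(0,0)
  result₁ = ⟨1 0 0; 0 0 0⟩
Along h;k (path 2):
  e0=(1,0,0) h→(1,0,1) k→(1,0)
  e1=(0,1,0) h→(0,1,0) k→(0,0)
  e2=(0,0,1) h→(1,1,0) k→(0,0)
  result₂ = ⟨1 0 0; 0 0 0⟩
Equal? equal; square commutes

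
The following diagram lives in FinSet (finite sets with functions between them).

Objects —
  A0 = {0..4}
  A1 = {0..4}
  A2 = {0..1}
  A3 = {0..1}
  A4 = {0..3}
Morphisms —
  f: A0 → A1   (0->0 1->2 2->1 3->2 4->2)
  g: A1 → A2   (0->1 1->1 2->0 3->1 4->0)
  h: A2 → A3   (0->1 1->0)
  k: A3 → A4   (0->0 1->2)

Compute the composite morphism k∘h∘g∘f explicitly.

Answer: (0->0 1->2 2->0 3->2 4->2)

Work:
  0 f→0 g→1 h→0 k→0
  1 f→2 g→0 h→1 k→2
  2 f→1 g→1 h→0 k→0
  3 f→2 g→0 h→1 k→2
  4 f→2 g→0 h→1 k→2
result: (0->0 1->2 2->0 3->2 4->2)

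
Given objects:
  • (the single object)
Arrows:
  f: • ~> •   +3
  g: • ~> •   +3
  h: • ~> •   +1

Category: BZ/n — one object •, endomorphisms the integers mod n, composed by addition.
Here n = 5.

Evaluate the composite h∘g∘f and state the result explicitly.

  0 +3≡3 +3≡1 +1≡2  (mod 5)
composite: +2

Answer: +2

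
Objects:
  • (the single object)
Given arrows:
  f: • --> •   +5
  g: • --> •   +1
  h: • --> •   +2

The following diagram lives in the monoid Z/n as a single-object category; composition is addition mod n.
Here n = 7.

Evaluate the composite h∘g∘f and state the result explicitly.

  0 +5≡5 +1≡6 +2≡1  (mod 7)
⟦path⟧: +1

Answer: +1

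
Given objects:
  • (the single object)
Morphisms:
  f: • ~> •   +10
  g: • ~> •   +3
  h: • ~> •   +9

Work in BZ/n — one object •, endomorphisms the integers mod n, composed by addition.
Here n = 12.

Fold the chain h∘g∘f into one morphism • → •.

Answer: +10

Derivation:
  0 +10≡10 +3≡1 +9≡10  (mod 12)
composite: +10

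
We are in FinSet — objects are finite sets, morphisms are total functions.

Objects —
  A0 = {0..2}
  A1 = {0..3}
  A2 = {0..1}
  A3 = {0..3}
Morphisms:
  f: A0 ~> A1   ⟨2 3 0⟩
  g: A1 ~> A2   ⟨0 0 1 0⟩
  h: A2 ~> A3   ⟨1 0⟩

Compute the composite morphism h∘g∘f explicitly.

  0 f~>2 g~>1 h~>0
  1 f~>3 g~>0 h~>1
  2 f~>0 g~>0 h~>1
⟦path⟧: ⟨0 1 1⟩

Answer: ⟨0 1 1⟩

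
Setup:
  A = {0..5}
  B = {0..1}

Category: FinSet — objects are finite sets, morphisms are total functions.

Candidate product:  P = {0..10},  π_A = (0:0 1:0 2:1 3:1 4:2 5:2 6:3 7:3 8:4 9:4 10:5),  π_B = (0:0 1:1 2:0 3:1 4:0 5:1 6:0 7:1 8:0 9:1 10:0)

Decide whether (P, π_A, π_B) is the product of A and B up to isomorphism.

|A|·|B| = 6·2 = 12;  |P| = 11
  → cardinalities differ; no bijection possible.

Answer: NOT A VALID PRODUCT — |P|=11 ≠ |A|·|B|=12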